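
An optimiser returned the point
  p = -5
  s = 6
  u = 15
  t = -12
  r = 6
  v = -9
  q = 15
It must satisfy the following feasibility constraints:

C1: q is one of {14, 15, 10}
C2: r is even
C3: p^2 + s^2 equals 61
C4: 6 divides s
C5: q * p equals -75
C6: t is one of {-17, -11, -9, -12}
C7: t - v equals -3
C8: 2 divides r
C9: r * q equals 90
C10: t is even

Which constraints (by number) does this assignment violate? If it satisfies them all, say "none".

C1: q = 15 is in {14, 15, 10}  true
C2: r = 6 is even  true
C3: p^2 + s^2 = (-5)^2 + 6^2 = 25 + 36 = 61  true
C4: 6 / 6 = 1, so 6 divides 6  true
C5: q * p = 15 * (-5) = -75  true
C6: t = -12 is in {-17, -11, -9, -12}  true
C7: t - v = -12 - (-9) = -3  true
C8: 6 / 2 = 3, so 2 divides 6  true
C9: r * q = 6 * 15 = 90  true
C10: t = -12 is even  true

The assignment satisfies every constraint.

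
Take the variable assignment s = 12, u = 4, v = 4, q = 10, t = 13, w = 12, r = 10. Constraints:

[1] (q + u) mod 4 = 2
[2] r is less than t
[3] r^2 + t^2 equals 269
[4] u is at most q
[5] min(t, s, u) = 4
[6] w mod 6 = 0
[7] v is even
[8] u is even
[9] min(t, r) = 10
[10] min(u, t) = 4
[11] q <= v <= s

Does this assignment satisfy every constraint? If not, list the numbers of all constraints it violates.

[1] q + u = 14; 14 mod 4 = 2  holds
[2] r = 10, t = 13; 10 < 13  holds
[3] r^2 + t^2 = 10^2 + 13^2 = 100 + 169 = 269  holds
[4] u = 4, q = 10; 4 ≤ 10  holds
[5] min(13, 12, 4) = 4  holds
[6] 12 mod 6 = 0  holds
[7] v = 4 is even  holds
[8] u = 4 is even  holds
[9] min(13, 10) = 10  holds
[10] min(4, 13) = 4  holds
[11] values 10, 4, 12; q = 10 is not <= v = 4  fails

Constraint 11 is violated.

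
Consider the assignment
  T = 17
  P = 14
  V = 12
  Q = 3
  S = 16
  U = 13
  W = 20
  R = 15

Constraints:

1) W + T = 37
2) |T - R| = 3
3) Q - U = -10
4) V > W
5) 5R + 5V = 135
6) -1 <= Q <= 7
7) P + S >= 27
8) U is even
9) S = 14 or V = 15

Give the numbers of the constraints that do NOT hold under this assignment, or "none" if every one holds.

Constraints 2, 4, 8, and 9 are violated.

1) W + T = 20 + 17 = 37 — holds.
2) |17 - 15| = 2, not 3 — fails.
3) Q - U = 3 - 13 = -10 — holds.
4) V = 12, W = 20; 12 ≤ 20 (want >) — fails.
5) 5R + 5V = 5(15) + 5(12) = 135 — holds.
6) Q = 3 lies in [-1, 7] — holds.
7) P + S = 14 + 16 = 30; 30 ≥ 27 — holds.
8) U = 13 is odd — fails.
9) S = 16 ≠ 14 and V = 12 ≠ 15; both disjuncts false — fails.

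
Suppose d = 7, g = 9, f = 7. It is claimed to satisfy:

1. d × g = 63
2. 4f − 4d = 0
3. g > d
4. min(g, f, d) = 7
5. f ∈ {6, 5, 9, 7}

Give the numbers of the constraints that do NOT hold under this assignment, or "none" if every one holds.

None — every constraint holds.

1. d × g = 7 × 9 = 63 — holds.
2. 4f − 4d = 4(7) − 4(7) = 0 — holds.
3. g = 9, d = 7; 9 > 7 — holds.
4. min(9, 7, 7) = 7 — holds.
5. f = 7 is in {6, 5, 9, 7} — holds.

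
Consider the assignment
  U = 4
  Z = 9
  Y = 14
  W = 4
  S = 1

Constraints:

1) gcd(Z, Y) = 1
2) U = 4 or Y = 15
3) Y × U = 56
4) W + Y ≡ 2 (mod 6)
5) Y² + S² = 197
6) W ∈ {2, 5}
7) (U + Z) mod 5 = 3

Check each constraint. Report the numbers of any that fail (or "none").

Constraints 4, 6 are violated.

1) gcd(9, 14) = 1 — holds.
2) U = 4 = 4 (first disjunct) — holds.
3) Y × U = 14 × 4 = 56 — holds.
4) W + Y = 18; 18 mod 6 = 0, not 2 — does not hold.
5) Y² + S² = 14² + 1² = 196 + 1 = 197 — holds.
6) W = 4 is not in {2, 5} — does not hold.
7) U + Z = 13; 13 mod 5 = 3 — holds.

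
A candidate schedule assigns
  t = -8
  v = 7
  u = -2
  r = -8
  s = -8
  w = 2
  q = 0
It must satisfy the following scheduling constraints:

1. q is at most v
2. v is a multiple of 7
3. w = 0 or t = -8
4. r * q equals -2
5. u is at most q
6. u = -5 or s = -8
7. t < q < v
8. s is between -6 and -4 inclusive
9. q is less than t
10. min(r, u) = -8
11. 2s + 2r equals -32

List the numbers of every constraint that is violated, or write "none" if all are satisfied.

1. q = 0, v = 7; 0 ≤ 7 — satisfied.
2. 7 / 7 = 1, so 7 divides 7 — satisfied.
3. w = 2 ≠ 0, but t = -8 = -8 (second disjunct) — satisfied.
4. r * q = -8 * 0 = 0, not -2 — violated.
5. u = -2, q = 0; -2 ≤ 0 — satisfied.
6. u = -2 ≠ -5, but s = -8 = -8 (second disjunct) — satisfied.
7. values -8 < 0 < 7 — satisfied.
8. s = -8 is outside [-6, -4] — violated.
9. q = 0, t = -8; 0 ≥ -8 (want <) — violated.
10. min(-8, -2) = -8 — satisfied.
11. 2s + 2r = 2(-8) + 2(-8) = -32 — satisfied.

The assignment fails constraints 4, 8, and 9.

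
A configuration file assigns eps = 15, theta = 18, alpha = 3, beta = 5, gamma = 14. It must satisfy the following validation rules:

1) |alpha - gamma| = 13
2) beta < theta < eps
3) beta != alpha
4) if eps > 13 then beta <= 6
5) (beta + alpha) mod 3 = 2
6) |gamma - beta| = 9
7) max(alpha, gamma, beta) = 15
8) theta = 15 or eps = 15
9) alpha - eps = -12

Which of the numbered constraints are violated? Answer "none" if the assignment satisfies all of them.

1) |3 - 14| = 11, not 13 — does not hold.
2) values 5, 18, 15; theta = 18 is not < eps = 15 — does not hold.
3) beta = 5, alpha = 3; distinct — holds.
4) eps = 15 > 13, so we need beta ≤ 6; beta = 5 ≤ 6 — holds.
5) beta + alpha = 8; 8 mod 3 = 2 — holds.
6) |14 - 5| = 9 — holds.
7) max(3, 14, 5) = 14, not 15 — does not hold.
8) theta = 18 ≠ 15, but eps = 15 = 15 (second disjunct) — holds.
9) alpha - eps = 3 - 15 = -12 — holds.

Constraints 1, 2, and 7 do not hold.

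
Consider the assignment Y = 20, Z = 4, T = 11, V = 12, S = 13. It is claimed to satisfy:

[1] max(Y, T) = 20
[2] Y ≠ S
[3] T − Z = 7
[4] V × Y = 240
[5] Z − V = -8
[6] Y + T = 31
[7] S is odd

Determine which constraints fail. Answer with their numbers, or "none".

[1] max(20, 11) = 20  ✓
[2] Y = 20, S = 13; distinct  ✓
[3] T − Z = 11 − 4 = 7  ✓
[4] V × Y = 12 × 20 = 240  ✓
[5] Z − V = 4 − 12 = -8  ✓
[6] Y + T = 20 + 11 = 31  ✓
[7] S = 13 is odd  ✓

No violations.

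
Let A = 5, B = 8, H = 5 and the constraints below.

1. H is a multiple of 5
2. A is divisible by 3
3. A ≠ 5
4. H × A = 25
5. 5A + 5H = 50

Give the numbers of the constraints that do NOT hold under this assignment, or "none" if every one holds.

No — constraints 2 and 3 are not satisfied.

1. 5 / 5 = 1, so 5 divides 5  yes
2. 5 = 3×1 + 2, so 3 does not divide 5  no
3. A = 5, but 5 is required to differ  no
4. H × A = 5 × 5 = 25  yes
5. 5A + 5H = 5(5) + 5(5) = 50  yes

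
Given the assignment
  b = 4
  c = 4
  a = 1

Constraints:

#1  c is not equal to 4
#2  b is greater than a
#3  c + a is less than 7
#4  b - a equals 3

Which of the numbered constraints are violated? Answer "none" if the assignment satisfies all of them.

#1 c = 4, but 4 is required to differ  FAIL
#2 b = 4, a = 1; 4 > 1  OK
#3 c + a = 4 + 1 = 5; 5 < 7  OK
#4 b - a = 4 - 1 = 3  OK

The assignment fails constraint 1.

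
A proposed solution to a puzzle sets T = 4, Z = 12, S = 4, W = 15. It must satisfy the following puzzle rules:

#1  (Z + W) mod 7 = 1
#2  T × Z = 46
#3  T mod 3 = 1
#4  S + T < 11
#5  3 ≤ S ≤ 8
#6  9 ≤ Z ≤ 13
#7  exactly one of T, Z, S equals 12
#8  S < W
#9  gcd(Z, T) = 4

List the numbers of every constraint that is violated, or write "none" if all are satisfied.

Constraints 1, 2 are violated.

#1 Z + W = 27; 27 mod 7 = 6, not 1 — fails.
#2 T × Z = 4 × 12 = 48, not 46 — fails.
#3 4 mod 3 = 1 — holds.
#4 S + T = 4 + 4 = 8; 8 < 11 — holds.
#5 S = 4 lies in [3, 8] — holds.
#6 Z = 12 lies in [9, 13] — holds.
#7 T=4, Z=12, S=4; 1 of them equals 12 — holds.
#8 S = 4, W = 15; 4 < 15 — holds.
#9 gcd(12, 4) = 4 — holds.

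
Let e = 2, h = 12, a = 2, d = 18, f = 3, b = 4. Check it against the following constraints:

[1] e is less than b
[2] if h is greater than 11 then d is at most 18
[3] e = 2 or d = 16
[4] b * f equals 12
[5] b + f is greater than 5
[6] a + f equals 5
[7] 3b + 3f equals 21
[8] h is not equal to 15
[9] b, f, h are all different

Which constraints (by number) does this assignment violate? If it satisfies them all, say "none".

The assignment satisfies every constraint.

[1] e = 2, b = 4; 2 < 4  ✔
[2] h = 12 > 11, so we need d ≤ 18; d = 18 ≤ 18  ✔
[3] e = 2 = 2 (first disjunct)  ✔
[4] b * f = 4 * 3 = 12  ✔
[5] b + f = 4 + 3 = 7; 7 > 5  ✔
[6] a + f = 2 + 3 = 5  ✔
[7] 3b + 3f = 3(4) + 3(3) = 21  ✔
[8] h = 12, and 12 ≠ 15  ✔
[9] values 4, 3, 12 are pairwise distinct  ✔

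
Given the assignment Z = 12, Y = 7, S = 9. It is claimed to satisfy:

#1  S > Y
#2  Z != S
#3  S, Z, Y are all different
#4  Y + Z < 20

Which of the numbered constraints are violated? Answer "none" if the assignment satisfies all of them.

#1 S = 9, Y = 7; 9 > 7  ✓
#2 Z = 12, S = 9; distinct  ✓
#3 values 9, 12, 7 are pairwise distinct  ✓
#4 Y + Z = 7 + 12 = 19; 19 < 20  ✓

No violations.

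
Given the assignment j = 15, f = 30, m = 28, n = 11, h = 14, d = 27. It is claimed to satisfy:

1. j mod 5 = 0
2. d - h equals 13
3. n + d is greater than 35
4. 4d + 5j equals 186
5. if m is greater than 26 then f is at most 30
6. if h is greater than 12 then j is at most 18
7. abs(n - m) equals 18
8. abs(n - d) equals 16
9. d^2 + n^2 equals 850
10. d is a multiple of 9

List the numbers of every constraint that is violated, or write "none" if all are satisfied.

Violated: 4 and 7.

1. 15 mod 5 = 0 — satisfied.
2. d - h = 27 - 14 = 13 — satisfied.
3. n + d = 11 + 27 = 38; 38 > 35 — satisfied.
4. 4d + 5j = 4(27) + 5(15) = 183, not 186 — violated.
5. m = 28 > 26, so we need f ≤ 30; f = 30 ≤ 30 — satisfied.
6. h = 14 > 12, so we need j ≤ 18; j = 15 ≤ 18 — satisfied.
7. abs(11 - 28) = 17, not 18 — violated.
8. abs(11 - 27) = 16 — satisfied.
9. d^2 + n^2 = 27^2 + 11^2 = 729 + 121 = 850 — satisfied.
10. 27 / 9 = 3, so 9 divides 27 — satisfied.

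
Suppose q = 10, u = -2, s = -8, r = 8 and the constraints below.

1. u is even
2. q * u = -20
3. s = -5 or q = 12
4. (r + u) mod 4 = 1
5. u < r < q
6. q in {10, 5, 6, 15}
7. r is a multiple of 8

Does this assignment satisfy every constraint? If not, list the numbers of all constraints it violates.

Constraints 3, 4 are violated.

1. u = -2 is even  yes
2. q * u = 10 * (-2) = -20  yes
3. s = -8 ≠ -5 and q = 10 ≠ 12; both disjuncts false  no
4. r + u = 6; 6 mod 4 = 2, not 1  no
5. values -2 < 8 < 10  yes
6. q = 10 is in {10, 5, 6, 15}  yes
7. 8 / 8 = 1, so 8 divides 8  yes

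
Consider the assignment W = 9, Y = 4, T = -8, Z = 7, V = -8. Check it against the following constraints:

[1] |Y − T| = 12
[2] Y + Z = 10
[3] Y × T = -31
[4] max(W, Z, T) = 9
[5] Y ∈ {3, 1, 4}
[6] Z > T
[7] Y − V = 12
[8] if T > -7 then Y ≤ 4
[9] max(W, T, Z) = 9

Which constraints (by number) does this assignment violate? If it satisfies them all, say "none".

Constraints 2, 3 do not hold.

[1] |4 − (-8)| = 12  ✓
[2] Y + Z = 4 + 7 = 11, not 10  ✗
[3] Y × T = 4 × (-8) = -32, not -31  ✗
[4] max(9, 7, -8) = 9  ✓
[5] Y = 4 is in {3, 1, 4}  ✓
[6] Z = 7, T = -8; 7 > -8  ✓
[7] Y − V = 4 − (-8) = 12  ✓
[8] T = -8, not > -7; antecedent false, conditional vacuously true  ✓
[9] max(9, -8, 7) = 9  ✓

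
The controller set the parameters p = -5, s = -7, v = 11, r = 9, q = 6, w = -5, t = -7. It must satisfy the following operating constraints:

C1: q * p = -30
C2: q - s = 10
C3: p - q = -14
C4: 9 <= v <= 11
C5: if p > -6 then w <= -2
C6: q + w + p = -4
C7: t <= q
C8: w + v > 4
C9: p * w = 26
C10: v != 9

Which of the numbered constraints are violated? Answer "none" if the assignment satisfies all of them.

C1: q * p = 6 * (-5) = -30 — satisfied.
C2: q - s = 6 - (-7) = 13, not 10 — violated.
C3: p - q = -5 - 6 = -11, not -14 — violated.
C4: v = 11 lies in [9, 11] — satisfied.
C5: p = -5 > -6, so we need w ≤ -2; w = -5 ≤ -2 — satisfied.
C6: q + w + p = 6 + (-5) + (-5) = -4 — satisfied.
C7: t = -7, q = 6; -7 ≤ 6 — satisfied.
C8: w + v = -5 + 11 = 6; 6 > 4 — satisfied.
C9: p * w = -5 * (-5) = 25, not 26 — violated.
C10: v = 11, and 11 ≠ 9 — satisfied.

No — constraints 2, 3, and 9 are not satisfied.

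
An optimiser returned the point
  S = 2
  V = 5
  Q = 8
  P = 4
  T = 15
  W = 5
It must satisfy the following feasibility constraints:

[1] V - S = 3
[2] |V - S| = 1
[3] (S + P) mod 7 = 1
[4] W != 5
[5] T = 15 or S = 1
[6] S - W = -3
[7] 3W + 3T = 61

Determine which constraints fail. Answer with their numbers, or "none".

[1] V - S = 5 - 2 = 3 — holds.
[2] |5 - 2| = 3, not 1 — fails.
[3] S + P = 6; 6 mod 7 = 6, not 1 — fails.
[4] W = 5, but 5 is required to differ — fails.
[5] T = 15 = 15 (first disjunct) — holds.
[6] S - W = 2 - 5 = -3 — holds.
[7] 3W + 3T = 3(5) + 3(15) = 60, not 61 — fails.

Constraints 2, 3, 4, and 7 are violated.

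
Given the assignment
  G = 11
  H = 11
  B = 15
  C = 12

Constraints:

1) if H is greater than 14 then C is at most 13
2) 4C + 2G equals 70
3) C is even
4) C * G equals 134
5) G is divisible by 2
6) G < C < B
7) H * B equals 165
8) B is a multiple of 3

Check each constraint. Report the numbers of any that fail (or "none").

No — constraints 4 and 5 are not satisfied.

1) H = 11, not > 14; antecedent false, conditional vacuously true — OK.
2) 4C + 2G = 4(12) + 2(11) = 70 — OK.
3) C = 12 is even — OK.
4) C * G = 12 * 11 = 132, not 134 — violated.
5) 11 = 2*5 + 1, so 2 does not divide 11 — violated.
6) values 11 < 12 < 15 — OK.
7) H * B = 11 * 15 = 165 — OK.
8) 15 / 3 = 5, so 3 divides 15 — OK.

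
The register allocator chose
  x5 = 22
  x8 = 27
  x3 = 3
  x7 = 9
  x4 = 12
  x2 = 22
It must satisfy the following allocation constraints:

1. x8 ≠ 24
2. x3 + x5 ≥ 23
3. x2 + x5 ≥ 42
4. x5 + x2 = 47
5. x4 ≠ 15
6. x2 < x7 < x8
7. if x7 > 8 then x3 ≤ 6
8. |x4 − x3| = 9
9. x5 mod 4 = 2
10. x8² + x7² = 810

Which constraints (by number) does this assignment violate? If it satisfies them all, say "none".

1. x8 = 27, and 27 ≠ 24 — holds.
2. x3 + x5 = 3 + 22 = 25; 25 ≥ 23 — holds.
3. x2 + x5 = 22 + 22 = 44; 44 ≥ 42 — holds.
4. x5 + x2 = 22 + 22 = 44, not 47 — does not hold.
5. x4 = 12, and 12 ≠ 15 — holds.
6. values 22, 9, 27; x2 = 22 is not < x7 = 9 — does not hold.
7. x7 = 9 > 8, so we need x3 ≤ 6; x3 = 3 ≤ 6 — holds.
8. |12 − 3| = 9 — holds.
9. 22 mod 4 = 2 — holds.
10. x8² + x7² = 27² + 9² = 729 + 81 = 810 — holds.

Violated: 4 and 6.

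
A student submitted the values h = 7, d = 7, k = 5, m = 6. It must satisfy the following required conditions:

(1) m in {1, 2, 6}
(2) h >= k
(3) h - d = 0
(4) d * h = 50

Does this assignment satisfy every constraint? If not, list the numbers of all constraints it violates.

Constraint 4 does not hold.

(1) m = 6 is in {1, 2, 6} — satisfied.
(2) h = 7, k = 5; 7 ≥ 5 — satisfied.
(3) h - d = 7 - 7 = 0 — satisfied.
(4) d * h = 7 * 7 = 49, not 50 — violated.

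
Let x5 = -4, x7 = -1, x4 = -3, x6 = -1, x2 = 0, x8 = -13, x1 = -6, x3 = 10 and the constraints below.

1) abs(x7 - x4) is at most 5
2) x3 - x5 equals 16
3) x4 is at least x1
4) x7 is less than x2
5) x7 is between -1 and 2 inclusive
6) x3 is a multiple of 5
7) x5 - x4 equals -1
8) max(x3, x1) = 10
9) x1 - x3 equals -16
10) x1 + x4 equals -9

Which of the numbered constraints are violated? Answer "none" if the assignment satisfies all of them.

1) abs(-1 - (-3)) = 2; 2 ≤ 5 — satisfied.
2) x3 - x5 = 10 - (-4) = 14, not 16 — violated.
3) x4 = -3, x1 = -6; -3 ≥ -6 — satisfied.
4) x7 = -1, x2 = 0; -1 < 0 — satisfied.
5) x7 = -1 lies in [-1, 2] — satisfied.
6) 10 / 5 = 2, so 5 divides 10 — satisfied.
7) x5 - x4 = -4 - (-3) = -1 — satisfied.
8) max(10, -6) = 10 — satisfied.
9) x1 - x3 = -6 - 10 = -16 — satisfied.
10) x1 + x4 = -6 + (-3) = -9 — satisfied.

Violated: 2.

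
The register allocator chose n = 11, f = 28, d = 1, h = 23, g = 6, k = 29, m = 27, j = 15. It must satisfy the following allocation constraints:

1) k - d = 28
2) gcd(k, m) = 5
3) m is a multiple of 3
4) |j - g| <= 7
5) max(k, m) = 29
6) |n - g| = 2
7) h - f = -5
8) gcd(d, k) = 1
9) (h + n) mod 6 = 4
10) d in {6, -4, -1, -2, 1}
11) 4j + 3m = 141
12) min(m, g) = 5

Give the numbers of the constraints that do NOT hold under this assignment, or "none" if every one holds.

Constraints 2, 4, 6, 12 are violated.

1) k - d = 29 - 1 = 28  holds
2) gcd(29, 27) = 1, not 5  fails
3) 27 / 3 = 9, so 3 divides 27  holds
4) |15 - 6| = 9; 9 > 7, exceeds bound 7  fails
5) max(29, 27) = 29  holds
6) |11 - 6| = 5, not 2  fails
7) h - f = 23 - 28 = -5  holds
8) gcd(1, 29) = 1  holds
9) h + n = 34; 34 mod 6 = 4  holds
10) d = 1 is in {6, -4, -1, -2, 1}  holds
11) 4j + 3m = 4(15) + 3(27) = 141  holds
12) min(27, 6) = 6, not 5  fails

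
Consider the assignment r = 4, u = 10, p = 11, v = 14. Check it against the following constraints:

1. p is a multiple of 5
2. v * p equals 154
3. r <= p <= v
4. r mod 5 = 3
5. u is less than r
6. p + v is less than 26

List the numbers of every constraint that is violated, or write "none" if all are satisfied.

1. 11 = 5*2 + 1, so 5 does not divide 11  no
2. v * p = 14 * 11 = 154  yes
3. values 4 <= 11 <= 14  yes
4. 4 mod 5 = 4, not 3  no
5. u = 10, r = 4; 10 ≥ 4 (want <)  no
6. p + v = 11 + 14 = 25; 25 < 26  yes

Constraints 1, 4, and 5 are violated.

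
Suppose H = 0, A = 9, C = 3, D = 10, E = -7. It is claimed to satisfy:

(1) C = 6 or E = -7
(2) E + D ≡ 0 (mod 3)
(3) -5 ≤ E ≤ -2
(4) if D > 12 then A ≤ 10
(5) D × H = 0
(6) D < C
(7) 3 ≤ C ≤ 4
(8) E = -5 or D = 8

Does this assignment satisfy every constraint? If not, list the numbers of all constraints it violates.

(1) C = 3 ≠ 6, but E = -7 = -7 (second disjunct)  OK
(2) E + D = 3; 3 mod 3 = 0  OK
(3) E = -7 is outside [-5, -2]  FAIL
(4) D = 10, not > 12; antecedent false, conditional vacuously true  OK
(5) D × H = 10 × 0 = 0  OK
(6) D = 10, C = 3; 10 ≥ 3 (want <)  FAIL
(7) C = 3 lies in [3, 4]  OK
(8) E = -7 ≠ -5 and D = 10 ≠ 8; both disjuncts false  FAIL

Constraints 3, 6, 8 are violated.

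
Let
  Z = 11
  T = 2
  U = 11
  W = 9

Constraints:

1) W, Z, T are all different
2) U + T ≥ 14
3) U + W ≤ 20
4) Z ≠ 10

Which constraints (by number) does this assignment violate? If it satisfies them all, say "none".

No — constraint 2 is not satisfied.

1) values 9, 11, 2 are pairwise distinct  ✔
2) U + T = 11 + 2 = 13; 13 < 14, bound 14 not met  ✘
3) U + W = 11 + 9 = 20; 20 ≤ 20  ✔
4) Z = 11, and 11 ≠ 10  ✔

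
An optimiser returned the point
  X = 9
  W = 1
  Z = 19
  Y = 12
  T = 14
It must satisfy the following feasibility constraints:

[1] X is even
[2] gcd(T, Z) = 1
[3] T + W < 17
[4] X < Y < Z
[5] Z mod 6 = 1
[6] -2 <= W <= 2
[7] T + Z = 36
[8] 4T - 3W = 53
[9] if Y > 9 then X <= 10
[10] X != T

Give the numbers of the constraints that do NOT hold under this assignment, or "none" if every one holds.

No — constraints 1, 7 are not satisfied.

[1] X = 9 is odd  ✗
[2] gcd(14, 19) = 1  ✓
[3] T + W = 14 + 1 = 15; 15 < 17  ✓
[4] values 9 < 12 < 19  ✓
[5] 19 mod 6 = 1  ✓
[6] W = 1 lies in [-2, 2]  ✓
[7] T + Z = 14 + 19 = 33, not 36  ✗
[8] 4T - 3W = 4(14) - 3(1) = 53  ✓
[9] Y = 12 > 9, so we need X ≤ 10; X = 9 ≤ 10  ✓
[10] X = 9, T = 14; distinct  ✓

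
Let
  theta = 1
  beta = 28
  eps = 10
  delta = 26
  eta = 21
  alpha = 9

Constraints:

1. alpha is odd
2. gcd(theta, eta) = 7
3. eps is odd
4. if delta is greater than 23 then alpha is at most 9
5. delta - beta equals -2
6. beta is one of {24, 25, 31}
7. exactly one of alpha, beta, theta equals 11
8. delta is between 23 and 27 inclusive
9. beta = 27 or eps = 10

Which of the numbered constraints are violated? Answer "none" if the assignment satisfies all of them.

No — constraints 2, 3, 6, and 7 are not satisfied.

1. alpha = 9 is odd  ✓
2. gcd(1, 21) = 1, not 7  ✗
3. eps = 10 is even  ✗
4. delta = 26 > 23, so we need alpha ≤ 9; alpha = 9 ≤ 9  ✓
5. delta - beta = 26 - 28 = -2  ✓
6. beta = 28 is not in {24, 25, 31}  ✗
7. alpha=9, beta=28, theta=1; 0 of them equal 11, not exactly one  ✗
8. delta = 26 lies in [23, 27]  ✓
9. beta = 28 ≠ 27, but eps = 10 = 10 (second disjunct)  ✓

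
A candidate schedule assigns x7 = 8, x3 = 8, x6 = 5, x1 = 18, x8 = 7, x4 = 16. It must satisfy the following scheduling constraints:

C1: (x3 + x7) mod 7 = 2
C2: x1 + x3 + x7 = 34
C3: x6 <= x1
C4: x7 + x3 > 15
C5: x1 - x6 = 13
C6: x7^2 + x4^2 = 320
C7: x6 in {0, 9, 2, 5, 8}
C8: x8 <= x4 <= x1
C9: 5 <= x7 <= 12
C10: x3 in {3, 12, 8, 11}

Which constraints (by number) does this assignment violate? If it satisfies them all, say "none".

C1: x3 + x7 = 16; 16 mod 7 = 2  OK
C2: x1 + x3 + x7 = 18 + 8 + 8 = 34  OK
C3: x6 = 5, x1 = 18; 5 ≤ 18  OK
C4: x7 + x3 = 8 + 8 = 16; 16 > 15  OK
C5: x1 - x6 = 18 - 5 = 13  OK
C6: x7^2 + x4^2 = 8^2 + 16^2 = 64 + 256 = 320  OK
C7: x6 = 5 is in {0, 9, 2, 5, 8}  OK
C8: values 7 <= 16 <= 18  OK
C9: x7 = 8 lies in [5, 12]  OK
C10: x3 = 8 is in {3, 12, 8, 11}  OK

None — every constraint holds.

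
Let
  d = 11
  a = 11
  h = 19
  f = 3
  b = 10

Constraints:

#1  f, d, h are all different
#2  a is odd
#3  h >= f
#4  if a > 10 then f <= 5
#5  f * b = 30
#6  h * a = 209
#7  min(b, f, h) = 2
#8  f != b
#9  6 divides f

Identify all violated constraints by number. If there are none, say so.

#1 values 3, 11, 19 are pairwise distinct  OK
#2 a = 11 is odd  OK
#3 h = 19, f = 3; 19 ≥ 3  OK
#4 a = 11 > 10, so we need f ≤ 5; f = 3 ≤ 5  OK
#5 f * b = 3 * 10 = 30  OK
#6 h * a = 19 * 11 = 209  OK
#7 min(10, 3, 19) = 3, not 2  FAIL
#8 f = 3, b = 10; distinct  OK
#9 3 = 6*0 + 3, so 6 does not divide 3  FAIL

Violated: 7, 9.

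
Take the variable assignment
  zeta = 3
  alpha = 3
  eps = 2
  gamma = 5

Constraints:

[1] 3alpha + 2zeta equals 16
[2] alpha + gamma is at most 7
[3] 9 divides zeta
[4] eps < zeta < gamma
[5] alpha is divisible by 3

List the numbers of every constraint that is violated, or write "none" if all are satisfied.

Violated: 1, 2, and 3.

[1] 3alpha + 2zeta = 3(3) + 2(3) = 15, not 16 — violated.
[2] alpha + gamma = 3 + 5 = 8; 8 > 7, bound 7 not met — violated.
[3] 3 = 9*0 + 3, so 9 does not divide 3 — violated.
[4] values 2 < 3 < 5 — OK.
[5] 3 / 3 = 1, so 3 divides 3 — OK.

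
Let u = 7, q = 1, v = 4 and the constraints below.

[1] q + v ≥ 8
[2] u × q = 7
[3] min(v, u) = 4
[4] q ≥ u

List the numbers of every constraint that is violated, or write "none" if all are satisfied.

[1] q + v = 1 + 4 = 5; 5 < 8, bound 8 not met  false
[2] u × q = 7 × 1 = 7  true
[3] min(4, 7) = 4  true
[4] q = 1, u = 7; 1 < 7 (want ≥)  false

No — constraints 1 and 4 are not satisfied.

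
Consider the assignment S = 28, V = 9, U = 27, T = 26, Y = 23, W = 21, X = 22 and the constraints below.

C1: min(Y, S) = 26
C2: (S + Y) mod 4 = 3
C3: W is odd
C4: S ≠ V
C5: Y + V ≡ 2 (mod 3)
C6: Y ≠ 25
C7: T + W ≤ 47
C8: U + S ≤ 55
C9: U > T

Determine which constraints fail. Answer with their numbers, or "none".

C1: min(23, 28) = 23, not 26  ✘
C2: S + Y = 51; 51 mod 4 = 3  ✔
C3: W = 21 is odd  ✔
C4: S = 28, V = 9; distinct  ✔
C5: Y + V = 32; 32 mod 3 = 2  ✔
C6: Y = 23, and 23 ≠ 25  ✔
C7: T + W = 26 + 21 = 47; 47 ≤ 47  ✔
C8: U + S = 27 + 28 = 55; 55 ≤ 55  ✔
C9: U = 27, T = 26; 27 > 26  ✔

Constraint 1 is violated.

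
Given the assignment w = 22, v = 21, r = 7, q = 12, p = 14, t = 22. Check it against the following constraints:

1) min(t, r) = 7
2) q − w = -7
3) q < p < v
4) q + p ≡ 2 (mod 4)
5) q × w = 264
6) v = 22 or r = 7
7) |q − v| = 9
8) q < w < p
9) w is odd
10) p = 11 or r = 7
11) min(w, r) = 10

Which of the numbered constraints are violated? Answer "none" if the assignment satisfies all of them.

1) min(22, 7) = 7  true
2) q − w = 12 − 22 = -10, not -7  false
3) values 12 < 14 < 21  true
4) q + p = 26; 26 mod 4 = 2  true
5) q × w = 12 × 22 = 264  true
6) v = 21 ≠ 22, but r = 7 = 7 (second disjunct)  true
7) |12 − 21| = 9  true
8) values 12, 22, 14; w = 22 is not < p = 14  false
9) w = 22 is even  false
10) p = 14 ≠ 11, but r = 7 = 7 (second disjunct)  true
11) min(22, 7) = 7, not 10  false

Constraints 2, 8, 9, 11 are violated.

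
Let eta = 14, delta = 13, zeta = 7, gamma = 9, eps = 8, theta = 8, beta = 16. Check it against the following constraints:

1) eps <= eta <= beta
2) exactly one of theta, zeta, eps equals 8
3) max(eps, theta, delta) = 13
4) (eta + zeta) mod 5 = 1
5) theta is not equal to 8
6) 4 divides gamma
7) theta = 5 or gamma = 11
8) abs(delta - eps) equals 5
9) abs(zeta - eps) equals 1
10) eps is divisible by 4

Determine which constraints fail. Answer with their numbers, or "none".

1) values 8 <= 14 <= 16  true
2) theta=8, zeta=7, eps=8; 2 of them equal 8, not exactly one  false
3) max(8, 8, 13) = 13  true
4) eta + zeta = 21; 21 mod 5 = 1  true
5) theta = 8, but 8 is required to differ  false
6) 9 = 4*2 + 1, so 4 does not divide 9  false
7) theta = 8 ≠ 5 and gamma = 9 ≠ 11; both disjuncts false  false
8) abs(13 - 8) = 5  true
9) abs(7 - 8) = 1  true
10) 8 / 4 = 2, so 4 divides 8  true

The assignment fails constraints 2, 5, 6, and 7.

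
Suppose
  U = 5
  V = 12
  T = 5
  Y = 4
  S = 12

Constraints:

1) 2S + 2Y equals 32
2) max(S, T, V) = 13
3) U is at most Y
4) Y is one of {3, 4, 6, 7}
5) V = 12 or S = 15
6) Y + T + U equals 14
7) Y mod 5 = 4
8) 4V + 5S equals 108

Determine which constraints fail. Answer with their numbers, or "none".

Constraints 2 and 3 do not hold.

1) 2S + 2Y = 2(12) + 2(4) = 32 — holds.
2) max(12, 5, 12) = 12, not 13 — fails.
3) U = 5, Y = 4; 5 > 4 (want ≤) — fails.
4) Y = 4 is in {3, 4, 6, 7} — holds.
5) V = 12 = 12 (first disjunct) — holds.
6) Y + T + U = 4 + 5 + 5 = 14 — holds.
7) 4 mod 5 = 4 — holds.
8) 4V + 5S = 4(12) + 5(12) = 108 — holds.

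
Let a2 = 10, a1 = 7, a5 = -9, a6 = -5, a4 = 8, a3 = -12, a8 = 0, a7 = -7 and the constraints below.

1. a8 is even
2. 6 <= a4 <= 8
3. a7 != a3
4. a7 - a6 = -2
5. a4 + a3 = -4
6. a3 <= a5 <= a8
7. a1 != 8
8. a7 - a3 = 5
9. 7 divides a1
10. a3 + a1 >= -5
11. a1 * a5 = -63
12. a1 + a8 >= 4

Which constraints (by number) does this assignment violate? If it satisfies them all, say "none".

No violations.

1. a8 = 0 is even — OK.
2. a4 = 8 lies in [6, 8] — OK.
3. a7 = -7, a3 = -12; distinct — OK.
4. a7 - a6 = -7 - (-5) = -2 — OK.
5. a4 + a3 = 8 + (-12) = -4 — OK.
6. values -12 <= -9 <= 0 — OK.
7. a1 = 7, and 7 ≠ 8 — OK.
8. a7 - a3 = -7 - (-12) = 5 — OK.
9. 7 / 7 = 1, so 7 divides 7 — OK.
10. a3 + a1 = -12 + 7 = -5; -5 ≥ -5 — OK.
11. a1 * a5 = 7 * (-9) = -63 — OK.
12. a1 + a8 = 7 + 0 = 7; 7 ≥ 4 — OK.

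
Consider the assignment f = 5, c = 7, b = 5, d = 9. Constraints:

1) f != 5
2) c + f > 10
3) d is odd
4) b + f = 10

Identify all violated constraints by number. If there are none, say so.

No — constraint 1 is not satisfied.

1) f = 5, but 5 is required to differ — violated.
2) c + f = 7 + 5 = 12; 12 > 10 — satisfied.
3) d = 9 is odd — satisfied.
4) b + f = 5 + 5 = 10 — satisfied.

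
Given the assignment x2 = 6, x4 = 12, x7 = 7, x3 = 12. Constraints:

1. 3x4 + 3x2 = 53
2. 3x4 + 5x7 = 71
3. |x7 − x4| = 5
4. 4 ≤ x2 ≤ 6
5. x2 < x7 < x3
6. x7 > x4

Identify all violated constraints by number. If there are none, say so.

1. 3x4 + 3x2 = 3(12) + 3(6) = 54, not 53 — does not hold.
2. 3x4 + 5x7 = 3(12) + 5(7) = 71 — holds.
3. |7 − 12| = 5 — holds.
4. x2 = 6 lies in [4, 6] — holds.
5. values 6 < 7 < 12 — holds.
6. x7 = 7, x4 = 12; 7 ≤ 12 (want >) — does not hold.

Constraints 1, 6 do not hold.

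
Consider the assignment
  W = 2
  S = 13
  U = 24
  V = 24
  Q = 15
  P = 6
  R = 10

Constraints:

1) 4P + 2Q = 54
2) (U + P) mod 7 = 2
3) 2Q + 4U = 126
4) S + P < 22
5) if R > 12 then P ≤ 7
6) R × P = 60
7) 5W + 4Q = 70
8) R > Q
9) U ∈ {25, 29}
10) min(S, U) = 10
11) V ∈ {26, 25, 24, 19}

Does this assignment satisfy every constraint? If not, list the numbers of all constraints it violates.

1) 4P + 2Q = 4(6) + 2(15) = 54 — holds.
2) U + P = 30; 30 mod 7 = 2 — holds.
3) 2Q + 4U = 2(15) + 4(24) = 126 — holds.
4) S + P = 13 + 6 = 19; 19 < 22 — holds.
5) R = 10, not > 12; antecedent false, conditional vacuously true — holds.
6) R × P = 10 × 6 = 60 — holds.
7) 5W + 4Q = 5(2) + 4(15) = 70 — holds.
8) R = 10, Q = 15; 10 ≤ 15 (want >) — fails.
9) U = 24 is not in {25, 29} — fails.
10) min(13, 24) = 13, not 10 — fails.
11) V = 24 is in {26, 25, 24, 19} — holds.

The assignment fails constraints 8, 9, and 10.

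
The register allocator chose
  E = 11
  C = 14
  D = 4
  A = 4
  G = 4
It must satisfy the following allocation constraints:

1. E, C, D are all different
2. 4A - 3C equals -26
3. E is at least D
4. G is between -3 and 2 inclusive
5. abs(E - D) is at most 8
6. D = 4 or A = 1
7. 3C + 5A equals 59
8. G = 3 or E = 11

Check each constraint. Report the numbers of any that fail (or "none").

1. values 11, 14, 4 are pairwise distinct  true
2. 4A - 3C = 4(4) - 3(14) = -26  true
3. E = 11, D = 4; 11 ≥ 4  true
4. G = 4 is outside [-3, 2]  false
5. abs(11 - 4) = 7; 7 ≤ 8  true
6. D = 4 = 4 (first disjunct)  true
7. 3C + 5A = 3(14) + 5(4) = 62, not 59  false
8. G = 4 ≠ 3, but E = 11 = 11 (second disjunct)  true

The assignment fails constraints 4 and 7.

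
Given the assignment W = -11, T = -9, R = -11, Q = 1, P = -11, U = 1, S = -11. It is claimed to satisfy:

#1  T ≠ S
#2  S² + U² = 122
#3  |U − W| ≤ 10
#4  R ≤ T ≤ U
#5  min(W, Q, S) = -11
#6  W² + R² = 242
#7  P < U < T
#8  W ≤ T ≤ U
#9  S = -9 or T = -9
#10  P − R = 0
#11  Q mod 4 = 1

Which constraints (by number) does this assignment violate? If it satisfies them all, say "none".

Violated: 3, 7.

#1 T = -9, S = -11; distinct — OK.
#2 S² + U² = (-11)² + 1² = 121 + 1 = 122 — OK.
#3 |1 − (-11)| = 12; 12 > 10, exceeds bound 10 — violated.
#4 values -11 ≤ -9 ≤ 1 — OK.
#5 min(-11, 1, -11) = -11 — OK.
#6 W² + R² = (-11)² + (-11)² = 121 + 121 = 242 — OK.
#7 values -11, 1, -9; U = 1 is not < T = -9 — violated.
#8 values -11 ≤ -9 ≤ 1 — OK.
#9 S = -11 ≠ -9, but T = -9 = -9 (second disjunct) — OK.
#10 P − R = -11 − (-11) = 0 — OK.
#11 1 mod 4 = 1 — OK.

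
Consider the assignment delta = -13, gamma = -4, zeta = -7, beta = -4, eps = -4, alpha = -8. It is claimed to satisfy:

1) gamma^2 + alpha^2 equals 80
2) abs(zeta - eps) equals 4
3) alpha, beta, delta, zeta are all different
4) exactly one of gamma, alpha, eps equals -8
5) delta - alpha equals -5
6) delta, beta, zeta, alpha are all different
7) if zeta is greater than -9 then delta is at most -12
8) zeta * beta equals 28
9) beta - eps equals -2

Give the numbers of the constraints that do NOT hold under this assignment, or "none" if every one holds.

1) gamma^2 + alpha^2 = (-4)^2 + (-8)^2 = 16 + 64 = 80 — OK.
2) abs(-7 - (-4)) = 3, not 4 — violated.
3) values -8, -4, -13, -7 are pairwise distinct — OK.
4) gamma=-4, alpha=-8, eps=-4; 1 of them equals -8 — OK.
5) delta - alpha = -13 - (-8) = -5 — OK.
6) values -13, -4, -7, -8 are pairwise distinct — OK.
7) zeta = -7 > -9, so we need delta ≤ -12; delta = -13 ≤ -12 — OK.
8) zeta * beta = -7 * (-4) = 28 — OK.
9) beta - eps = -4 - (-4) = 0, not -2 — violated.

No — constraints 2 and 9 are not satisfied.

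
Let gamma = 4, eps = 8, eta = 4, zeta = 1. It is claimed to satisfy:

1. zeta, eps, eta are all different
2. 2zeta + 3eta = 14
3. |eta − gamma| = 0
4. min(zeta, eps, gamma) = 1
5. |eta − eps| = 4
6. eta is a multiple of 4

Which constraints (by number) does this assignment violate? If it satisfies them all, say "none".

1. values 1, 8, 4 are pairwise distinct  true
2. 2zeta + 3eta = 2(1) + 3(4) = 14  true
3. |4 − 4| = 0  true
4. min(1, 8, 4) = 1  true
5. |4 − 8| = 4  true
6. 4 / 4 = 1, so 4 divides 4  true

No violations.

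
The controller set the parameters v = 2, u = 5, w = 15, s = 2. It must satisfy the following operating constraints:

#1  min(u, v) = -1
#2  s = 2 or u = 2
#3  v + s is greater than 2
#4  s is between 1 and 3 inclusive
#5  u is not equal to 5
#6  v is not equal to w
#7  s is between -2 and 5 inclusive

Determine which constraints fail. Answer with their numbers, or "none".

The assignment fails constraints 1 and 5.

#1 min(5, 2) = 2, not -1 — fails.
#2 s = 2 = 2 (first disjunct) — holds.
#3 v + s = 2 + 2 = 4; 4 > 2 — holds.
#4 s = 2 lies in [1, 3] — holds.
#5 u = 5, but 5 is required to differ — fails.
#6 v = 2, w = 15; distinct — holds.
#7 s = 2 lies in [-2, 5] — holds.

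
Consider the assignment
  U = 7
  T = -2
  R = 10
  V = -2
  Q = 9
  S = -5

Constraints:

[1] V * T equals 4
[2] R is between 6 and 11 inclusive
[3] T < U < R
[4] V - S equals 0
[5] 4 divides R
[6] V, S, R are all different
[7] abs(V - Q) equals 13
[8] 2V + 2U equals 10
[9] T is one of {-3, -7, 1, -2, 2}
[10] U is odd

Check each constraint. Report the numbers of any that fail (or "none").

The assignment fails constraints 4, 5, 7.

[1] V * T = -2 * (-2) = 4 — holds.
[2] R = 10 lies in [6, 11] — holds.
[3] values -2 < 7 < 10 — holds.
[4] V - S = -2 - (-5) = 3, not 0 — does not hold.
[5] 10 = 4*2 + 2, so 4 does not divide 10 — does not hold.
[6] values -2, -5, 10 are pairwise distinct — holds.
[7] abs(-2 - 9) = 11, not 13 — does not hold.
[8] 2V + 2U = 2(-2) + 2(7) = 10 — holds.
[9] T = -2 is in {-3, -7, 1, -2, 2} — holds.
[10] U = 7 is odd — holds.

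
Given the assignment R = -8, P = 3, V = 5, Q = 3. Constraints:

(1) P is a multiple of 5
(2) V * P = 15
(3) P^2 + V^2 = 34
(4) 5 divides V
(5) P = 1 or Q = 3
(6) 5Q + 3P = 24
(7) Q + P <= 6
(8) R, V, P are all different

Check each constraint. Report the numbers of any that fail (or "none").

The assignment fails constraint 1.

(1) 3 = 5*0 + 3, so 5 does not divide 3 — violated.
(2) V * P = 5 * 3 = 15 — OK.
(3) P^2 + V^2 = 3^2 + 5^2 = 9 + 25 = 34 — OK.
(4) 5 / 5 = 1, so 5 divides 5 — OK.
(5) P = 3 ≠ 1, but Q = 3 = 3 (second disjunct) — OK.
(6) 5Q + 3P = 5(3) + 3(3) = 24 — OK.
(7) Q + P = 3 + 3 = 6; 6 ≤ 6 — OK.
(8) values -8, 5, 3 are pairwise distinct — OK.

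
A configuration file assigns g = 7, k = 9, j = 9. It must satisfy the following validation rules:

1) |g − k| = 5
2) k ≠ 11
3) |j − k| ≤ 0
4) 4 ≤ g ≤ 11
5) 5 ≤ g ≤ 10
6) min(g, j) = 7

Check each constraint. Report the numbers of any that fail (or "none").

1) |7 − 9| = 2, not 5 — violated.
2) k = 9, and 9 ≠ 11 — OK.
3) |9 − 9| = 0; 0 ≤ 0 — OK.
4) g = 7 lies in [4, 11] — OK.
5) g = 7 lies in [5, 10] — OK.
6) min(7, 9) = 7 — OK.

The assignment fails constraint 1.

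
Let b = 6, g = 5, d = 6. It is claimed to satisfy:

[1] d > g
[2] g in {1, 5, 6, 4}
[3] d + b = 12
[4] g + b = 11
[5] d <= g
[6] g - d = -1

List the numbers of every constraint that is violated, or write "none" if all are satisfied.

Constraint 5 is violated.

[1] d = 6, g = 5; 6 > 5 — holds.
[2] g = 5 is in {1, 5, 6, 4} — holds.
[3] d + b = 6 + 6 = 12 — holds.
[4] g + b = 5 + 6 = 11 — holds.
[5] d = 6, g = 5; 6 > 5 (want ≤) — fails.
[6] g - d = 5 - 6 = -1 — holds.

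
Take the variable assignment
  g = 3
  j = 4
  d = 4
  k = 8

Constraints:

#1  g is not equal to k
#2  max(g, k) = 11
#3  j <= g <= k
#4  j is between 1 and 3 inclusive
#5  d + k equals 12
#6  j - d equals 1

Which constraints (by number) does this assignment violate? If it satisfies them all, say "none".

#1 g = 3, k = 8; distinct — OK.
#2 max(3, 8) = 8, not 11 — violated.
#3 values 4, 3, 8; j = 4 is not <= g = 3 — violated.
#4 j = 4 is outside [1, 3] — violated.
#5 d + k = 4 + 8 = 12 — OK.
#6 j - d = 4 - 4 = 0, not 1 — violated.

No — constraints 2, 3, 4, and 6 are not satisfied.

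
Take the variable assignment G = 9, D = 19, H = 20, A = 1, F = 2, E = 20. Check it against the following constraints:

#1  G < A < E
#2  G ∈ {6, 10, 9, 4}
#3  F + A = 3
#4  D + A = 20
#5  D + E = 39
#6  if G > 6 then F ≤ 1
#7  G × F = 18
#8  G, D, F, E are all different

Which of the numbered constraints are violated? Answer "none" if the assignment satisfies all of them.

#1 values 9, 1, 20; G = 9 is not < A = 1 — violated.
#2 G = 9 is in {6, 10, 9, 4} — satisfied.
#3 F + A = 2 + 1 = 3 — satisfied.
#4 D + A = 19 + 1 = 20 — satisfied.
#5 D + E = 19 + 20 = 39 — satisfied.
#6 G = 9 > 6, so we need F ≤ 1; but F = 2 > 1 — violated.
#7 G × F = 9 × 2 = 18 — satisfied.
#8 values 9, 19, 2, 20 are pairwise distinct — satisfied.

No — constraints 1, 6 are not satisfied.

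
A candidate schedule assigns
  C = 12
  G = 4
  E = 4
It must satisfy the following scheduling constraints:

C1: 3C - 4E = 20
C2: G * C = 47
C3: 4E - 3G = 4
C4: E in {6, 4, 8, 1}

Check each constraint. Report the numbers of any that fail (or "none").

C1: 3C - 4E = 3(12) - 4(4) = 20  yes
C2: G * C = 4 * 12 = 48, not 47  no
C3: 4E - 3G = 4(4) - 3(4) = 4  yes
C4: E = 4 is in {6, 4, 8, 1}  yes

The assignment fails constraint 2.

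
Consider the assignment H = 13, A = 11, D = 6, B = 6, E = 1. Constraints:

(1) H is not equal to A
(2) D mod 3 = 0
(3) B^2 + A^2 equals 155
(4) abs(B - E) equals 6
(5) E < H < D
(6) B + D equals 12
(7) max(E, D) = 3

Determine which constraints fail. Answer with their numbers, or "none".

Violated: 3, 4, 5, and 7.

(1) H = 13, A = 11; distinct — OK.
(2) 6 mod 3 = 0 — OK.
(3) B^2 + A^2 = 6^2 + 11^2 = 36 + 121 = 157, not 155 — violated.
(4) abs(6 - 1) = 5, not 6 — violated.
(5) values 1, 13, 6; H = 13 is not < D = 6 — violated.
(6) B + D = 6 + 6 = 12 — OK.
(7) max(1, 6) = 6, not 3 — violated.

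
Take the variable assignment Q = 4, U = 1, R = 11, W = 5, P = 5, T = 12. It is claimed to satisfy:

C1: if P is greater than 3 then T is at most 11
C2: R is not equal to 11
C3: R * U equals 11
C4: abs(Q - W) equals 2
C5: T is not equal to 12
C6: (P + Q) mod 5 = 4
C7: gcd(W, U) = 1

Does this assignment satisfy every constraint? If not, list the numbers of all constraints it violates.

C1: P = 5 > 3, so we need T ≤ 11; but T = 12 > 11 — does not hold.
C2: R = 11, but 11 is required to differ — does not hold.
C3: R * U = 11 * 1 = 11 — holds.
C4: abs(4 - 5) = 1, not 2 — does not hold.
C5: T = 12, but 12 is required to differ — does not hold.
C6: P + Q = 9; 9 mod 5 = 4 — holds.
C7: gcd(5, 1) = 1 — holds.

Constraints 1, 2, 4, and 5 are violated.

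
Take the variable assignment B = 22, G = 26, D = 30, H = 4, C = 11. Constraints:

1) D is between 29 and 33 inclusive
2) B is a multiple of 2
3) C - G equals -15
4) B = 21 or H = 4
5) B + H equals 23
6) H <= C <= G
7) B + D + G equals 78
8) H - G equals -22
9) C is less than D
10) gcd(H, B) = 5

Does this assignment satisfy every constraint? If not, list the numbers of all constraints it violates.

No — constraints 5 and 10 are not satisfied.

1) D = 30 lies in [29, 33]  ✓
2) 22 / 2 = 11, so 2 divides 22  ✓
3) C - G = 11 - 26 = -15  ✓
4) B = 22 ≠ 21, but H = 4 = 4 (second disjunct)  ✓
5) B + H = 22 + 4 = 26, not 23  ✗
6) values 4 <= 11 <= 26  ✓
7) B + D + G = 22 + 30 + 26 = 78  ✓
8) H - G = 4 - 26 = -22  ✓
9) C = 11, D = 30; 11 < 30  ✓
10) gcd(4, 22) = 2, not 5  ✗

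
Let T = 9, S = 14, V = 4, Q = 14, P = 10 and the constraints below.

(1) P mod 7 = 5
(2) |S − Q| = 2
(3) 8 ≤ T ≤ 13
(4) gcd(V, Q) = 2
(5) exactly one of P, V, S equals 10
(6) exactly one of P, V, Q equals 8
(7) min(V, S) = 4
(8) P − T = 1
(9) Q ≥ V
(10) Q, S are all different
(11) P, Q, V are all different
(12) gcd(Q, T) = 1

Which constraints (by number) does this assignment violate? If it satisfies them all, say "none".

(1) 10 mod 7 = 3, not 5  fails
(2) |14 − 14| = 0, not 2  fails
(3) T = 9 lies in [8, 13]  holds
(4) gcd(4, 14) = 2  holds
(5) P=10, V=4, S=14; 1 of them equals 10  holds
(6) P=10, V=4, Q=14; 0 of them equal 8, not exactly one  fails
(7) min(4, 14) = 4  holds
(8) P − T = 10 − 9 = 1  holds
(9) Q = 14, V = 4; 14 ≥ 4  holds
(10) Q = S = 14, not all different  fails
(11) values 10, 14, 4 are pairwise distinct  holds
(12) gcd(14, 9) = 1  holds

Constraints 1, 2, 6, and 10 do not hold.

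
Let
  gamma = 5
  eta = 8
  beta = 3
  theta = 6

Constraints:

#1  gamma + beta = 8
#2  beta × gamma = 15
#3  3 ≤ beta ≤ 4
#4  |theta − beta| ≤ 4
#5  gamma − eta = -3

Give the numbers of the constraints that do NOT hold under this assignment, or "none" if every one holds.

#1 gamma + beta = 5 + 3 = 8  holds
#2 beta × gamma = 3 × 5 = 15  holds
#3 beta = 3 lies in [3, 4]  holds
#4 |6 − 3| = 3; 3 ≤ 4  holds
#5 gamma − eta = 5 − 8 = -3  holds

None — every constraint holds.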